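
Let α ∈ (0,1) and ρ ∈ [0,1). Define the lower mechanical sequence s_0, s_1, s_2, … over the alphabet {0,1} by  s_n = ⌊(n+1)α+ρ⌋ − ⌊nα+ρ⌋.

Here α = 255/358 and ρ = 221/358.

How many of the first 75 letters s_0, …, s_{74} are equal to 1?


#1s = Σ_{n=0}^{74} s_n = Σ_{n=0}^{74} (⌊(n+1)α+ρ⌋ − ⌊nα+ρ⌋)
the sum telescopes: every ⌊nα+ρ⌋ with 0 < n < 75 appears once with + and once with −, leaving ⌊75α+ρ⌋ − ⌊0·α+ρ⌋
75α + ρ = (75·255 + 221) / 358 = 19346/358
ρ = 221/358
⌊19346/358⌋ = 54,  ⌊221/358⌋ = 0
#1s = 54 − 0 = 54

54


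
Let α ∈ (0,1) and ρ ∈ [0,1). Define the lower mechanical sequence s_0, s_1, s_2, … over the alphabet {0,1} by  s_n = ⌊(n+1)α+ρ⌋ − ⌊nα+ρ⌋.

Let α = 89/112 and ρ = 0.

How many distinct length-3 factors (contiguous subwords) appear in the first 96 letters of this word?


t_n = ⌊(n·89)/112⌋ for n = 0 … 96:
  n=0…9: ⌊0/112⌋=0 ⌊89/112⌋=0 ⌊178/112⌋=1 ⌊267/112⌋=2 ⌊356/112⌋=3 ⌊445/112⌋=3 ⌊534/112⌋=4 ⌊623/112⌋=5 ⌊712/112⌋=6 ⌊801/112⌋=7
  n=10…19: ⌊890/112⌋=7 ⌊979/112⌋=8 ⌊1068/112⌋=9 ⌊1157/112⌋=10 ⌊1246/112⌋=11 ⌊1335/112⌋=11 ⌊1424/112⌋=12 ⌊1513/112⌋=13 ⌊1602/112⌋=14 ⌊1691/112⌋=15
  n=20…29: ⌊1780/112⌋=15 ⌊1869/112⌋=16 ⌊1958/112⌋=17 ⌊2047/112⌋=18 ⌊2136/112⌋=19 ⌊2225/112⌋=19 ⌊2314/112⌋=20 ⌊2403/112⌋=21 ⌊2492/112⌋=22 ⌊2581/112⌋=23
  n=30…39: ⌊2670/112⌋=23 ⌊2759/112⌋=24 ⌊2848/112⌋=25 ⌊2937/112⌋=26 ⌊3026/112⌋=27 ⌊3115/112⌋=27 ⌊3204/112⌋=28 ⌊3293/112⌋=29 ⌊3382/112⌋=30 ⌊3471/112⌋=30
  n=40…49: ⌊3560/112⌋=31 ⌊3649/112⌋=32 ⌊3738/112⌋=33 ⌊3827/112⌋=34 ⌊3916/112⌋=34 ⌊4005/112⌋=35 ⌊4094/112⌋=36 ⌊4183/112⌋=37 ⌊4272/112⌋=38 ⌊4361/112⌋=38
  n=50…59: ⌊4450/112⌋=39 ⌊4539/112⌋=40 ⌊4628/112⌋=41 ⌊4717/112⌋=42 ⌊4806/112⌋=42 ⌊4895/112⌋=43 ⌊4984/112⌋=44 ⌊5073/112⌋=45 ⌊5162/112⌋=46 ⌊5251/112⌋=46
  n=60…69: ⌊5340/112⌋=47 ⌊5429/112⌋=48 ⌊5518/112⌋=49 ⌊5607/112⌋=50 ⌊5696/112⌋=50 ⌊5785/112⌋=51 ⌊5874/112⌋=52 ⌊5963/112⌋=53 ⌊6052/112⌋=54 ⌊6141/112⌋=54
  n=70…79: ⌊6230/112⌋=55 ⌊6319/112⌋=56 ⌊6408/112⌋=57 ⌊6497/112⌋=58 ⌊6586/112⌋=58 ⌊6675/112⌋=59 ⌊6764/112⌋=60 ⌊6853/112⌋=61 ⌊6942/112⌋=61 ⌊7031/112⌋=62
  n=80…89: ⌊7120/112⌋=63 ⌊7209/112⌋=64 ⌊7298/112⌋=65 ⌊7387/112⌋=65 ⌊7476/112⌋=66 ⌊7565/112⌋=67 ⌊7654/112⌋=68 ⌊7743/112⌋=69 ⌊7832/112⌋=69 ⌊7921/112⌋=70
  n=90…96: ⌊8010/112⌋=71 ⌊8099/112⌋=72 ⌊8188/112⌋=73 ⌊8277/112⌋=73 ⌊8366/112⌋=74 ⌊8455/112⌋=75 ⌊8544/112⌋=76
s_n = t_(n+1) − t_n for n = 0 … 95 gives
prefix = 011101111011110111101111011110111101110111101111011110111101111011110111101110111101111011110111
slide a length-3 window over [0..2] … [93..95] (94 windows); first occurrence of each distinct factor:
  [  0..  2] 011
  [  1..  3] 111
  [  2..  4] 110
  [  3..  5] 101
  (the other 90 windows repeat one of these)
distinct factors: {011, 101, 110, 111}
count = 4  (Sturmian bound for length 3 is 4)

4


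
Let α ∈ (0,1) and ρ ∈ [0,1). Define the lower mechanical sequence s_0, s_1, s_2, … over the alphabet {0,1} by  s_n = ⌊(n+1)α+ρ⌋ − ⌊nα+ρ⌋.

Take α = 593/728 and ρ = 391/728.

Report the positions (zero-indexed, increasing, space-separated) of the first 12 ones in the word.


0 1 3 4 5 6 7 9 10 11 12 14

n=0: ⌊984/728⌋−⌊391/728⌋ = 1−0 = 1  ← one
n=1: ⌊1577/728⌋−⌊984/728⌋ = 2−1 = 1  ← one
n=2: ⌊2170/728⌋−⌊1577/728⌋ = 2−2 = 0
n=3: ⌊2763/728⌋−⌊2170/728⌋ = 3−2 = 1  ← one
n=4: ⌊3356/728⌋−⌊2763/728⌋ = 4−3 = 1  ← one
n=5: ⌊3949/728⌋−⌊3356/728⌋ = 5−4 = 1  ← one
n=6: ⌊4542/728⌋−⌊3949/728⌋ = 6−5 = 1  ← one
n=7: ⌊5135/728⌋−⌊4542/728⌋ = 7−6 = 1  ← one
n=8: ⌊5728/728⌋−⌊5135/728⌋ = 7−7 = 0
n=9: ⌊6321/728⌋−⌊5728/728⌋ = 8−7 = 1  ← one
n=10: ⌊6914/728⌋−⌊6321/728⌋ = 9−8 = 1  ← one
n=11: ⌊7507/728⌋−⌊6914/728⌋ = 10−9 = 1  ← one
n=12: ⌊8100/728⌋−⌊7507/728⌋ = 11−10 = 1  ← one
n=13: ⌊8693/728⌋−⌊8100/728⌋ = 11−11 = 0
n=14: ⌊9286/728⌋−⌊8693/728⌋ = 12−11 = 1  ← one
positions of the first 12 ones: 0 1 3 4 5 6 7 9 10 11 12 14


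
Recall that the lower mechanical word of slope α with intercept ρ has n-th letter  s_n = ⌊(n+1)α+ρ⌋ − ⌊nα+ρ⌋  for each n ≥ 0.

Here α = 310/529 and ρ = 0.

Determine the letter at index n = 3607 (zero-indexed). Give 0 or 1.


(n+1)α + ρ = (3608·310) / 529 = 1118480/529
nα + ρ     = (3607·310) / 529 = 1118170/529
⌊1118480/529⌋ = 2114,  ⌊1118170/529⌋ = 2113
s_{3607} = 2114 − 2113 = 1

1


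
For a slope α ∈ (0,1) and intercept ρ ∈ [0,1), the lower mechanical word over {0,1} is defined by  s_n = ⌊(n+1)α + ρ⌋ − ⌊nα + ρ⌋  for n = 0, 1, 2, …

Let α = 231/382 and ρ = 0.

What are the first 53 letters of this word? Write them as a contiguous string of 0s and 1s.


n=0: ⌊(1·231)/382⌋ − ⌊(0·231)/382⌋ = ⌊231/382⌋ − ⌊0/382⌋ = 0 − 0 = 0
n=1: ⌊(2·231)/382⌋ − ⌊(1·231)/382⌋ = ⌊462/382⌋ − ⌊231/382⌋ = 1 − 0 = 1
n=2: ⌊(3·231)/382⌋ − ⌊(2·231)/382⌋ = ⌊693/382⌋ − ⌊462/382⌋ = 1 − 1 = 0
n=3: ⌊(4·231)/382⌋ − ⌊(3·231)/382⌋ = ⌊924/382⌋ − ⌊693/382⌋ = 2 − 1 = 1
n=4: ⌊(5·231)/382⌋ − ⌊(4·231)/382⌋ = ⌊1155/382⌋ − ⌊924/382⌋ = 3 − 2 = 1
n=5: ⌊(6·231)/382⌋ − ⌊(5·231)/382⌋ = ⌊1386/382⌋ − ⌊1155/382⌋ = 3 − 3 = 0
n=6: ⌊(7·231)/382⌋ − ⌊(6·231)/382⌋ = ⌊1617/382⌋ − ⌊1386/382⌋ = 4 − 3 = 1
n=7: ⌊(8·231)/382⌋ − ⌊(7·231)/382⌋ = ⌊1848/382⌋ − ⌊1617/382⌋ = 4 − 4 = 0
n=8: ⌊(9·231)/382⌋ − ⌊(8·231)/382⌋ = ⌊2079/382⌋ − ⌊1848/382⌋ = 5 − 4 = 1
n=9: ⌊(10·231)/382⌋ − ⌊(9·231)/382⌋ = ⌊2310/382⌋ − ⌊2079/382⌋ = 6 − 5 = 1
n=10: ⌊(11·231)/382⌋ − ⌊(10·231)/382⌋ = ⌊2541/382⌋ − ⌊2310/382⌋ = 6 − 6 = 0
n=11: ⌊(12·231)/382⌋ − ⌊(11·231)/382⌋ = ⌊2772/382⌋ − ⌊2541/382⌋ = 7 − 6 = 1
n=12: ⌊(13·231)/382⌋ − ⌊(12·231)/382⌋ = ⌊3003/382⌋ − ⌊2772/382⌋ = 7 − 7 = 0
n=13: ⌊(14·231)/382⌋ − ⌊(13·231)/382⌋ = ⌊3234/382⌋ − ⌊3003/382⌋ = 8 − 7 = 1
n=14: ⌊(15·231)/382⌋ − ⌊(14·231)/382⌋ = ⌊3465/382⌋ − ⌊3234/382⌋ = 9 − 8 = 1
n=15: ⌊(16·231)/382⌋ − ⌊(15·231)/382⌋ = ⌊3696/382⌋ − ⌊3465/382⌋ = 9 − 9 = 0
n=16: ⌊(17·231)/382⌋ − ⌊(16·231)/382⌋ = ⌊3927/382⌋ − ⌊3696/382⌋ = 10 − 9 = 1
n=17: ⌊(18·231)/382⌋ − ⌊(17·231)/382⌋ = ⌊4158/382⌋ − ⌊3927/382⌋ = 10 − 10 = 0
n=18: ⌊(19·231)/382⌋ − ⌊(18·231)/382⌋ = ⌊4389/382⌋ − ⌊4158/382⌋ = 11 − 10 = 1
n=19: ⌊(20·231)/382⌋ − ⌊(19·231)/382⌋ = ⌊4620/382⌋ − ⌊4389/382⌋ = 12 − 11 = 1
n=20: ⌊(21·231)/382⌋ − ⌊(20·231)/382⌋ = ⌊4851/382⌋ − ⌊4620/382⌋ = 12 − 12 = 0
n=21: ⌊(22·231)/382⌋ − ⌊(21·231)/382⌋ = ⌊5082/382⌋ − ⌊4851/382⌋ = 13 − 12 = 1
n=22: ⌊(23·231)/382⌋ − ⌊(22·231)/382⌋ = ⌊5313/382⌋ − ⌊5082/382⌋ = 13 − 13 = 0
n=23: ⌊(24·231)/382⌋ − ⌊(23·231)/382⌋ = ⌊5544/382⌋ − ⌊5313/382⌋ = 14 − 13 = 1
n=24: ⌊(25·231)/382⌋ − ⌊(24·231)/382⌋ = ⌊5775/382⌋ − ⌊5544/382⌋ = 15 − 14 = 1
n=25: ⌊(26·231)/382⌋ − ⌊(25·231)/382⌋ = ⌊6006/382⌋ − ⌊5775/382⌋ = 15 − 15 = 0
n=26: ⌊(27·231)/382⌋ − ⌊(26·231)/382⌋ = ⌊6237/382⌋ − ⌊6006/382⌋ = 16 − 15 = 1
n=27: ⌊(28·231)/382⌋ − ⌊(27·231)/382⌋ = ⌊6468/382⌋ − ⌊6237/382⌋ = 16 − 16 = 0
n=28: ⌊(29·231)/382⌋ − ⌊(28·231)/382⌋ = ⌊6699/382⌋ − ⌊6468/382⌋ = 17 − 16 = 1
n=29: ⌊(30·231)/382⌋ − ⌊(29·231)/382⌋ = ⌊6930/382⌋ − ⌊6699/382⌋ = 18 − 17 = 1
n=30: ⌊(31·231)/382⌋ − ⌊(30·231)/382⌋ = ⌊7161/382⌋ − ⌊6930/382⌋ = 18 − 18 = 0
n=31: ⌊(32·231)/382⌋ − ⌊(31·231)/382⌋ = ⌊7392/382⌋ − ⌊7161/382⌋ = 19 − 18 = 1
n=32: ⌊(33·231)/382⌋ − ⌊(32·231)/382⌋ = ⌊7623/382⌋ − ⌊7392/382⌋ = 19 − 19 = 0
n=33: ⌊(34·231)/382⌋ − ⌊(33·231)/382⌋ = ⌊7854/382⌋ − ⌊7623/382⌋ = 20 − 19 = 1
n=34: ⌊(35·231)/382⌋ − ⌊(34·231)/382⌋ = ⌊8085/382⌋ − ⌊7854/382⌋ = 21 − 20 = 1
n=35: ⌊(36·231)/382⌋ − ⌊(35·231)/382⌋ = ⌊8316/382⌋ − ⌊8085/382⌋ = 21 − 21 = 0
n=36: ⌊(37·231)/382⌋ − ⌊(36·231)/382⌋ = ⌊8547/382⌋ − ⌊8316/382⌋ = 22 − 21 = 1
n=37: ⌊(38·231)/382⌋ − ⌊(37·231)/382⌋ = ⌊8778/382⌋ − ⌊8547/382⌋ = 22 − 22 = 0
n=38: ⌊(39·231)/382⌋ − ⌊(38·231)/382⌋ = ⌊9009/382⌋ − ⌊8778/382⌋ = 23 − 22 = 1
n=39: ⌊(40·231)/382⌋ − ⌊(39·231)/382⌋ = ⌊9240/382⌋ − ⌊9009/382⌋ = 24 − 23 = 1
n=40: ⌊(41·231)/382⌋ − ⌊(40·231)/382⌋ = ⌊9471/382⌋ − ⌊9240/382⌋ = 24 − 24 = 0
n=41: ⌊(42·231)/382⌋ − ⌊(41·231)/382⌋ = ⌊9702/382⌋ − ⌊9471/382⌋ = 25 − 24 = 1
n=42: ⌊(43·231)/382⌋ − ⌊(42·231)/382⌋ = ⌊9933/382⌋ − ⌊9702/382⌋ = 26 − 25 = 1
n=43: ⌊(44·231)/382⌋ − ⌊(43·231)/382⌋ = ⌊10164/382⌋ − ⌊9933/382⌋ = 26 − 26 = 0
n=44: ⌊(45·231)/382⌋ − ⌊(44·231)/382⌋ = ⌊10395/382⌋ − ⌊10164/382⌋ = 27 − 26 = 1
n=45: ⌊(46·231)/382⌋ − ⌊(45·231)/382⌋ = ⌊10626/382⌋ − ⌊10395/382⌋ = 27 − 27 = 0
n=46: ⌊(47·231)/382⌋ − ⌊(46·231)/382⌋ = ⌊10857/382⌋ − ⌊10626/382⌋ = 28 − 27 = 1
n=47: ⌊(48·231)/382⌋ − ⌊(47·231)/382⌋ = ⌊11088/382⌋ − ⌊10857/382⌋ = 29 − 28 = 1
n=48: ⌊(49·231)/382⌋ − ⌊(48·231)/382⌋ = ⌊11319/382⌋ − ⌊11088/382⌋ = 29 − 29 = 0
n=49: ⌊(50·231)/382⌋ − ⌊(49·231)/382⌋ = ⌊11550/382⌋ − ⌊11319/382⌋ = 30 − 29 = 1
n=50: ⌊(51·231)/382⌋ − ⌊(50·231)/382⌋ = ⌊11781/382⌋ − ⌊11550/382⌋ = 30 − 30 = 0
n=51: ⌊(52·231)/382⌋ − ⌊(51·231)/382⌋ = ⌊12012/382⌋ − ⌊11781/382⌋ = 31 − 30 = 1
n=52: ⌊(53·231)/382⌋ − ⌊(52·231)/382⌋ = ⌊12243/382⌋ − ⌊12012/382⌋ = 32 − 31 = 1

01011010110101101011010110101101011010110110101101011


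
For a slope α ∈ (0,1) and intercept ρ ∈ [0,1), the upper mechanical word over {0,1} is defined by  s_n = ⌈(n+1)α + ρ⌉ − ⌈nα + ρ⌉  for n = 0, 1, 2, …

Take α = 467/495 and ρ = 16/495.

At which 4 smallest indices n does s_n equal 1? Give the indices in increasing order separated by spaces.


1 2 3 4

n=0: ⌈483/495⌉−⌈16/495⌉ = 1−1 = 0
n=1: ⌈950/495⌉−⌈483/495⌉ = 2−1 = 1  ← one
n=2: ⌈1417/495⌉−⌈950/495⌉ = 3−2 = 1  ← one
n=3: ⌈1884/495⌉−⌈1417/495⌉ = 4−3 = 1  ← one
n=4: ⌈2351/495⌉−⌈1884/495⌉ = 5−4 = 1  ← one
positions of the first 4 ones: 1 2 3 4


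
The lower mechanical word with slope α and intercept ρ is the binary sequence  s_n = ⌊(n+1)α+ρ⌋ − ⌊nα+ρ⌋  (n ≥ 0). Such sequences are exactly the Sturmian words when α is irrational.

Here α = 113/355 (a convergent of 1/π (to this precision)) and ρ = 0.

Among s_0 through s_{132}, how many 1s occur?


#1s = Σ_{n=0}^{132} s_n = Σ_{n=0}^{132} (⌊(n+1)α+ρ⌋ − ⌊nα+ρ⌋)
the sum telescopes: every ⌊nα+ρ⌋ with 0 < n < 133 appears once with + and once with −, leaving ⌊133α+ρ⌋ − ⌊0·α+ρ⌋
133α + ρ = (133·113) / 355 = 15029/355
ρ = 0/355
⌊15029/355⌋ = 42,  ⌊0/355⌋ = 0
#1s = 42 − 0 = 42

42


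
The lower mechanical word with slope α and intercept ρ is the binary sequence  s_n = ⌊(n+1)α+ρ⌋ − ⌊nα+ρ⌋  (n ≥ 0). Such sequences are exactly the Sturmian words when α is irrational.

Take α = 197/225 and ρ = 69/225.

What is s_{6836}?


1

(n+1)α + ρ = (6837·197 + 69) / 225 = 1346958/225
nα + ρ     = (6836·197 + 69) / 225 = 1346761/225
⌊1346958/225⌋ = 5986,  ⌊1346761/225⌋ = 5985
s_{6836} = 5986 − 5985 = 1


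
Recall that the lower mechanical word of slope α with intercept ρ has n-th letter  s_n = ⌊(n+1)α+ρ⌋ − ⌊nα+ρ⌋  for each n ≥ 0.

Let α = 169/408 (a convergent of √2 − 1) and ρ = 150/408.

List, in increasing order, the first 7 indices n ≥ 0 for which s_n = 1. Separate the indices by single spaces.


n=0: ⌊319/408⌋−⌊150/408⌋ = 0−0 = 0
n=1: ⌊488/408⌋−⌊319/408⌋ = 1−0 = 1  ← one
n=2: ⌊657/408⌋−⌊488/408⌋ = 1−1 = 0
n=3: ⌊826/408⌋−⌊657/408⌋ = 2−1 = 1  ← one
n=4: ⌊995/408⌋−⌊826/408⌋ = 2−2 = 0
n=5: ⌊1164/408⌋−⌊995/408⌋ = 2−2 = 0
n=6: ⌊1333/408⌋−⌊1164/408⌋ = 3−2 = 1  ← one
n=7: ⌊1502/408⌋−⌊1333/408⌋ = 3−3 = 0
n=8: ⌊1671/408⌋−⌊1502/408⌋ = 4−3 = 1  ← one
n=9: ⌊1840/408⌋−⌊1671/408⌋ = 4−4 = 0
n=10: ⌊2009/408⌋−⌊1840/408⌋ = 4−4 = 0
n=11: ⌊2178/408⌋−⌊2009/408⌋ = 5−4 = 1  ← one
n=12: ⌊2347/408⌋−⌊2178/408⌋ = 5−5 = 0
n=13: ⌊2516/408⌋−⌊2347/408⌋ = 6−5 = 1  ← one
n=14: ⌊2685/408⌋−⌊2516/408⌋ = 6−6 = 0
n=15: ⌊2854/408⌋−⌊2685/408⌋ = 6−6 = 0
n=16: ⌊3023/408⌋−⌊2854/408⌋ = 7−6 = 1  ← one
positions of the first 7 ones: 1 3 6 8 11 13 16

1 3 6 8 11 13 16


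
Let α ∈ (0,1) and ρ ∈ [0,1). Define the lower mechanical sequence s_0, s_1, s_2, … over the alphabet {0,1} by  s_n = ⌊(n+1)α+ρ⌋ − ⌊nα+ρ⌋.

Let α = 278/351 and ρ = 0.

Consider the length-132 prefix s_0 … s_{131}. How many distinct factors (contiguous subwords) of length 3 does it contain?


4

t_n = ⌊(n·278)/351⌋ for n = 0 … 132:
  n=0…9: ⌊0/351⌋=0 ⌊278/351⌋=0 ⌊556/351⌋=1 ⌊834/351⌋=2 ⌊1112/351⌋=3 ⌊1390/351⌋=3 ⌊1668/351⌋=4 ⌊1946/351⌋=5 ⌊2224/351⌋=6 ⌊2502/351⌋=7
  n=10…19: ⌊2780/351⌋=7 ⌊3058/351⌋=8 ⌊3336/351⌋=9 ⌊3614/351⌋=10 ⌊3892/351⌋=11 ⌊4170/351⌋=11 ⌊4448/351⌋=12 ⌊4726/351⌋=13 ⌊5004/351⌋=14 ⌊5282/351⌋=15
  n=20…29: ⌊5560/351⌋=15 ⌊5838/351⌋=16 ⌊6116/351⌋=17 ⌊6394/351⌋=18 ⌊6672/351⌋=19 ⌊6950/351⌋=19 ⌊7228/351⌋=20 ⌊7506/351⌋=21 ⌊7784/351⌋=22 ⌊8062/351⌋=22
  n=30…39: ⌊8340/351⌋=23 ⌊8618/351⌋=24 ⌊8896/351⌋=25 ⌊9174/351⌋=26 ⌊9452/351⌋=26 ⌊9730/351⌋=27 ⌊10008/351⌋=28 ⌊10286/351⌋=29 ⌊10564/351⌋=30 ⌊10842/351⌋=30
  n=40…49: ⌊11120/351⌋=31 ⌊11398/351⌋=32 ⌊11676/351⌋=33 ⌊11954/351⌋=34 ⌊12232/351⌋=34 ⌊12510/351⌋=35 ⌊12788/351⌋=36 ⌊13066/351⌋=37 ⌊13344/351⌋=38 ⌊13622/351⌋=38
  n=50…59: ⌊13900/351⌋=39 ⌊14178/351⌋=40 ⌊14456/351⌋=41 ⌊14734/351⌋=41 ⌊15012/351⌋=42 ⌊15290/351⌋=43 ⌊15568/351⌋=44 ⌊15846/351⌋=45 ⌊16124/351⌋=45 ⌊16402/351⌋=46
  n=60…69: ⌊16680/351⌋=47 ⌊16958/351⌋=48 ⌊17236/351⌋=49 ⌊17514/351⌋=49 ⌊17792/351⌋=50 ⌊18070/351⌋=51 ⌊18348/351⌋=52 ⌊18626/351⌋=53 ⌊18904/351⌋=53 ⌊19182/351⌋=54
  n=70…79: ⌊19460/351⌋=55 ⌊19738/351⌋=56 ⌊20016/351⌋=57 ⌊20294/351⌋=57 ⌊20572/351⌋=58 ⌊20850/351⌋=59 ⌊21128/351⌋=60 ⌊21406/351⌋=60 ⌊21684/351⌋=61 ⌊21962/351⌋=62
  n=80…89: ⌊22240/351⌋=63 ⌊22518/351⌋=64 ⌊22796/351⌋=64 ⌊23074/351⌋=65 ⌊23352/351⌋=66 ⌊23630/351⌋=67 ⌊23908/351⌋=68 ⌊24186/351⌋=68 ⌊24464/351⌋=69 ⌊24742/351⌋=70
  n=90…99: ⌊25020/351⌋=71 ⌊25298/351⌋=72 ⌊25576/351⌋=72 ⌊25854/351⌋=73 ⌊26132/351⌋=74 ⌊26410/351⌋=75 ⌊26688/351⌋=76 ⌊26966/351⌋=76 ⌊27244/351⌋=77 ⌊27522/351⌋=78
  n=100…109: ⌊27800/351⌋=79 ⌊28078/351⌋=79 ⌊28356/351⌋=80 ⌊28634/351⌋=81 ⌊28912/351⌋=82 ⌊29190/351⌋=83 ⌊29468/351⌋=83 ⌊29746/351⌋=84 ⌊30024/351⌋=85 ⌊30302/351⌋=86
  n=110…119: ⌊30580/351⌋=87 ⌊30858/351⌋=87 ⌊31136/351⌋=88 ⌊31414/351⌋=89 ⌊31692/351⌋=90 ⌊31970/351⌋=91 ⌊32248/351⌋=91 ⌊32526/351⌋=92 ⌊32804/351⌋=93 ⌊33082/351⌋=94
  n=120…129: ⌊33360/351⌋=95 ⌊33638/351⌋=95 ⌊33916/351⌋=96 ⌊34194/351⌋=97 ⌊34472/351⌋=98 ⌊34750/351⌋=99 ⌊35028/351⌋=99 ⌊35306/351⌋=100 ⌊35584/351⌋=101 ⌊35862/351⌋=102
  n=130…132: ⌊36140/351⌋=102 ⌊36418/351⌋=103 ⌊36696/351⌋=104
s_n = t_(n+1) − t_n for n = 0 … 131 gives
prefix = 011101111011110111101111011101111011110111101111011101111011110111101111011101111011110111101111011101111011110111101111011110111011
slide a length-3 window over [0..2] … [129..131] (130 windows); first occurrence of each distinct factor:
  [  0..  2] 011
  [  1..  3] 111
  [  2..  4] 110
  [  3..  5] 101
  (the other 126 windows repeat one of these)
distinct factors: {011, 101, 110, 111}
count = 4  (Sturmian bound for length 3 is 4)


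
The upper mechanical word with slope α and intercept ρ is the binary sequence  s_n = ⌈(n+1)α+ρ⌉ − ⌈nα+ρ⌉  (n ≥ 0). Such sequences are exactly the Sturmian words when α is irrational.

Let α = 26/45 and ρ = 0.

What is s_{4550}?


1

(n+1)α + ρ = (4551·26) / 45 = 118326/45
nα + ρ     = (4550·26) / 45 = 118300/45
⌈118326/45⌉ = 2630,  ⌈118300/45⌉ = 2629
s_{4550} = 2630 − 2629 = 1


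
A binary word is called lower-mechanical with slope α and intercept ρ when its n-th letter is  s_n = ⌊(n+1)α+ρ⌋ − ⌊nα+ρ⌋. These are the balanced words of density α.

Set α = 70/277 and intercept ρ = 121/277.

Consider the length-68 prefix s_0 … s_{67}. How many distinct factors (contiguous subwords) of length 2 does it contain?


t_n = ⌊(n·70+121)/277⌋ for n = 0 … 68:
  n=0…9: ⌊121/277⌋=0 ⌊191/277⌋=0 ⌊261/277⌋=0 ⌊331/277⌋=1 ⌊401/277⌋=1 ⌊471/277⌋=1 ⌊541/277⌋=1 ⌊611/277⌋=2 ⌊681/277⌋=2 ⌊751/277⌋=2
  n=10…19: ⌊821/277⌋=2 ⌊891/277⌋=3 ⌊961/277⌋=3 ⌊1031/277⌋=3 ⌊1101/277⌋=3 ⌊1171/277⌋=4 ⌊1241/277⌋=4 ⌊1311/277⌋=4 ⌊1381/277⌋=4 ⌊1451/277⌋=5
  n=20…29: ⌊1521/277⌋=5 ⌊1591/277⌋=5 ⌊1661/277⌋=5 ⌊1731/277⌋=6 ⌊1801/277⌋=6 ⌊1871/277⌋=6 ⌊1941/277⌋=7 ⌊2011/277⌋=7 ⌊2081/277⌋=7 ⌊2151/277⌋=7
  n=30…39: ⌊2221/277⌋=8 ⌊2291/277⌋=8 ⌊2361/277⌋=8 ⌊2431/277⌋=8 ⌊2501/277⌋=9 ⌊2571/277⌋=9 ⌊2641/277⌋=9 ⌊2711/277⌋=9 ⌊2781/277⌋=10 ⌊2851/277⌋=10
  n=40…49: ⌊2921/277⌋=10 ⌊2991/277⌋=10 ⌊3061/277⌋=11 ⌊3131/277⌋=11 ⌊3201/277⌋=11 ⌊3271/277⌋=11 ⌊3341/277⌋=12 ⌊3411/277⌋=12 ⌊3481/277⌋=12 ⌊3551/277⌋=12
  n=50…59: ⌊3621/277⌋=13 ⌊3691/277⌋=13 ⌊3761/277⌋=13 ⌊3831/277⌋=13 ⌊3901/277⌋=14 ⌊3971/277⌋=14 ⌊4041/277⌋=14 ⌊4111/277⌋=14 ⌊4181/277⌋=15 ⌊4251/277⌋=15
  n=60…68: ⌊4321/277⌋=15 ⌊4391/277⌋=15 ⌊4461/277⌋=16 ⌊4531/277⌋=16 ⌊4601/277⌋=16 ⌊4671/277⌋=16 ⌊4741/277⌋=17 ⌊4811/277⌋=17 ⌊4881/277⌋=17
s_n = t_(n+1) − t_n for n = 0 … 67 gives
prefix = 00100010001000100010001001000100010001000100010001000100010001000100
slide a length-2 window over [0..1] … [66..67] (67 windows); first occurrence of each distinct factor:
  [  0..  1] 00
  [  1..  2] 01
  [  2..  3] 10
  (the other 64 windows repeat one of these)
distinct factors: {00, 01, 10}
count = 3  (Sturmian bound for length 2 is 3)

3


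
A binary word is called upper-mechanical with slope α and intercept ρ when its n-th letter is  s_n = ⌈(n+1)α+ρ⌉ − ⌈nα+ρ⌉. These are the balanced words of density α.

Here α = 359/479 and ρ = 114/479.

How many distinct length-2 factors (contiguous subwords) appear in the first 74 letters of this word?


t_n = ⌈(n·359+114)/479⌉ for n = 0 … 74:
  n=0…9: ⌈114/479⌉=1 ⌈473/479⌉=1 ⌈832/479⌉=2 ⌈1191/479⌉=3 ⌈1550/479⌉=4 ⌈1909/479⌉=4 ⌈2268/479⌉=5 ⌈2627/479⌉=6 ⌈2986/479⌉=7 ⌈3345/479⌉=7
  n=10…19: ⌈3704/479⌉=8 ⌈4063/479⌉=9 ⌈4422/479⌉=10 ⌈4781/479⌉=10 ⌈5140/479⌉=11 ⌈5499/479⌉=12 ⌈5858/479⌉=13 ⌈6217/479⌉=13 ⌈6576/479⌉=14 ⌈6935/479⌉=15
  n=20…29: ⌈7294/479⌉=16 ⌈7653/479⌉=16 ⌈8012/479⌉=17 ⌈8371/479⌉=18 ⌈8730/479⌉=19 ⌈9089/479⌉=19 ⌈9448/479⌉=20 ⌈9807/479⌉=21 ⌈10166/479⌉=22 ⌈10525/479⌉=22
  n=30…39: ⌈10884/479⌉=23 ⌈11243/479⌉=24 ⌈11602/479⌉=25 ⌈11961/479⌉=25 ⌈12320/479⌉=26 ⌈12679/479⌉=27 ⌈13038/479⌉=28 ⌈13397/479⌉=28 ⌈13756/479⌉=29 ⌈14115/479⌉=30
  n=40…49: ⌈14474/479⌉=31 ⌈14833/479⌉=31 ⌈15192/479⌉=32 ⌈15551/479⌉=33 ⌈15910/479⌉=34 ⌈16269/479⌉=34 ⌈16628/479⌉=35 ⌈16987/479⌉=36 ⌈17346/479⌉=37 ⌈17705/479⌉=37
  n=50…59: ⌈18064/479⌉=38 ⌈18423/479⌉=39 ⌈18782/479⌉=40 ⌈19141/479⌉=40 ⌈19500/479⌉=41 ⌈19859/479⌉=42 ⌈20218/479⌉=43 ⌈20577/479⌉=43 ⌈20936/479⌉=44 ⌈21295/479⌉=45
  n=60…69: ⌈21654/479⌉=46 ⌈22013/479⌉=46 ⌈22372/479⌉=47 ⌈22731/479⌉=48 ⌈23090/479⌉=49 ⌈23449/479⌉=49 ⌈23808/479⌉=50 ⌈24167/479⌉=51 ⌈24526/479⌉=52 ⌈24885/479⌉=52
  n=70…74: ⌈25244/479⌉=53 ⌈25603/479⌉=54 ⌈25962/479⌉=55 ⌈26321/479⌉=55 ⌈26680/479⌉=56
s_n = t_(n+1) − t_n for n = 0 … 73 gives
prefix = 01110111011101110111011101110111011101110111011101110111011101110111011101
slide a length-2 window over [0..1] … [72..73] (73 windows); first occurrence of each distinct factor:
  [  0..  1] 01
  [  1..  2] 11
  [  3..  4] 10
  (the other 70 windows repeat one of these)
distinct factors: {01, 10, 11}
count = 3  (Sturmian bound for length 2 is 3)

3


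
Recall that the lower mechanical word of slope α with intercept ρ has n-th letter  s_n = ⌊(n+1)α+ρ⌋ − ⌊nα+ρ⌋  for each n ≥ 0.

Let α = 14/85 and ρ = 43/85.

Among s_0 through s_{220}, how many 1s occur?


36

#1s = Σ_{n=0}^{220} s_n = Σ_{n=0}^{220} (⌊(n+1)α+ρ⌋ − ⌊nα+ρ⌋)
the sum telescopes: every ⌊nα+ρ⌋ with 0 < n < 221 appears once with + and once with −, leaving ⌊221α+ρ⌋ − ⌊0·α+ρ⌋
221α + ρ = (221·14 + 43) / 85 = 3137/85
ρ = 43/85
⌊3137/85⌋ = 36,  ⌊43/85⌋ = 0
#1s = 36 − 0 = 36


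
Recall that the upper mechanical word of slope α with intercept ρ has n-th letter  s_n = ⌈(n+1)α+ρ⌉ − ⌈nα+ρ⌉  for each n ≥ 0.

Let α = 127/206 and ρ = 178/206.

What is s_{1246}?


(n+1)α + ρ = (1247·127 + 178) / 206 = 158547/206
nα + ρ     = (1246·127 + 178) / 206 = 158420/206
⌈158547/206⌉ = 770,  ⌈158420/206⌉ = 770
s_{1246} = 770 − 770 = 0

0


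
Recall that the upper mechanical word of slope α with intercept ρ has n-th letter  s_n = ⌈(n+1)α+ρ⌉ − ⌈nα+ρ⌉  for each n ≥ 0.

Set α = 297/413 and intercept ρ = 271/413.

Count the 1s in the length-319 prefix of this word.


230

#1s = Σ_{n=0}^{318} s_n = Σ_{n=0}^{318} (⌈(n+1)α+ρ⌉ − ⌈nα+ρ⌉)
the sum telescopes: every ⌈nα+ρ⌉ with 0 < n < 319 appears once with + and once with −, leaving ⌈319α+ρ⌉ − ⌈0·α+ρ⌉
319α + ρ = (319·297 + 271) / 413 = 95014/413
ρ = 271/413
⌈95014/413⌉ = 231,  ⌈271/413⌉ = 1
#1s = 231 − 1 = 230


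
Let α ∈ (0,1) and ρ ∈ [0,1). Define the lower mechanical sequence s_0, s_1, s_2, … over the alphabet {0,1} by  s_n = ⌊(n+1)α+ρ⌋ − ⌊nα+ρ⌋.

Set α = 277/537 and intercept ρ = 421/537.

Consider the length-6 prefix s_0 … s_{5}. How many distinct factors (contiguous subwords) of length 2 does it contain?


2

t_n = ⌊(n·277+421)/537⌋ for n = 0 … 6:
  n=0…6: ⌊421/537⌋=0 ⌊698/537⌋=1 ⌊975/537⌋=1 ⌊1252/537⌋=2 ⌊1529/537⌋=2 ⌊1806/537⌋=3 ⌊2083/537⌋=3
s_n = t_(n+1) − t_n for n = 0 … 5 gives
prefix = 101010
slide a length-2 window over [0..1] … [4..5] (5 windows); first occurrence of each distinct factor:
  [  0..  1] 10
  [  1..  2] 01
  (the other 3 windows repeat one of these)
distinct factors: {01, 10}
count = 2  (Sturmian bound for length 2 is 3)


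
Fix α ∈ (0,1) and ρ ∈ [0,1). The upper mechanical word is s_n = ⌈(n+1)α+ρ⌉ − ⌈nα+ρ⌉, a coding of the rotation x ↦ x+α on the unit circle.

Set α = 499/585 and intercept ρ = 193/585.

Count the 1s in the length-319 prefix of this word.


#1s = Σ_{n=0}^{318} s_n = Σ_{n=0}^{318} (⌈(n+1)α+ρ⌉ − ⌈nα+ρ⌉)
the sum telescopes: every ⌈nα+ρ⌉ with 0 < n < 319 appears once with + and once with −, leaving ⌈319α+ρ⌉ − ⌈0·α+ρ⌉
319α + ρ = (319·499 + 193) / 585 = 159374/585
ρ = 193/585
⌈159374/585⌉ = 273,  ⌈193/585⌉ = 1
#1s = 273 − 1 = 272

272


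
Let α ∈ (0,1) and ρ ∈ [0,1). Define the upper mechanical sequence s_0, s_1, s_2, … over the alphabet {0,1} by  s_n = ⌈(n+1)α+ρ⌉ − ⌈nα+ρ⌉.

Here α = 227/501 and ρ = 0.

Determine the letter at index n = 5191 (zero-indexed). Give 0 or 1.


0

(n+1)α + ρ = (5192·227) / 501 = 1178584/501
nα + ρ     = (5191·227) / 501 = 1178357/501
⌈1178584/501⌉ = 2353,  ⌈1178357/501⌉ = 2353
s_{5191} = 2353 − 2353 = 0


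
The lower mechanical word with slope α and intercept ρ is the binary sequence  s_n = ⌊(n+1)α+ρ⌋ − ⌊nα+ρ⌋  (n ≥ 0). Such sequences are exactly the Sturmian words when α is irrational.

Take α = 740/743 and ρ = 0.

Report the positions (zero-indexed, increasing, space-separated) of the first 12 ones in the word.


n=0: ⌊740/743⌋−⌊0/743⌋ = 0−0 = 0
n=1: ⌊1480/743⌋−⌊740/743⌋ = 1−0 = 1  ← one
n=2: ⌊2220/743⌋−⌊1480/743⌋ = 2−1 = 1  ← one
n=3: ⌊2960/743⌋−⌊2220/743⌋ = 3−2 = 1  ← one
n=4: ⌊3700/743⌋−⌊2960/743⌋ = 4−3 = 1  ← one
n=5: ⌊4440/743⌋−⌊3700/743⌋ = 5−4 = 1  ← one
n=6: ⌊5180/743⌋−⌊4440/743⌋ = 6−5 = 1  ← one
n=7: ⌊5920/743⌋−⌊5180/743⌋ = 7−6 = 1  ← one
n=8: ⌊6660/743⌋−⌊5920/743⌋ = 8−7 = 1  ← one
n=9: ⌊7400/743⌋−⌊6660/743⌋ = 9−8 = 1  ← one
n=10: ⌊8140/743⌋−⌊7400/743⌋ = 10−9 = 1  ← one
n=11: ⌊8880/743⌋−⌊8140/743⌋ = 11−10 = 1  ← one
n=12: ⌊9620/743⌋−⌊8880/743⌋ = 12−11 = 1  ← one
positions of the first 12 ones: 1 2 3 4 5 6 7 8 9 10 11 12

1 2 3 4 5 6 7 8 9 10 11 12


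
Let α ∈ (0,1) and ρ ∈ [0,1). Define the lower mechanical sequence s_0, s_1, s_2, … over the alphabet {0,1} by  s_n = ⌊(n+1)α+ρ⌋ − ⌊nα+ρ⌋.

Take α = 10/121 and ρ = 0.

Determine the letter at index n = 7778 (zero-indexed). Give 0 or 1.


(n+1)α + ρ = (7779·10) / 121 = 77790/121
nα + ρ     = (7778·10) / 121 = 77780/121
⌊77790/121⌋ = 642,  ⌊77780/121⌋ = 642
s_{7778} = 642 − 642 = 0

0


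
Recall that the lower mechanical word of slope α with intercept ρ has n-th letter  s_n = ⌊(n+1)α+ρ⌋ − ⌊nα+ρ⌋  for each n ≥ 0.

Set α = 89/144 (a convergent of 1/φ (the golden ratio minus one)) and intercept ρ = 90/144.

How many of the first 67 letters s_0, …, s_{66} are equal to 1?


42

#1s = Σ_{n=0}^{66} s_n = Σ_{n=0}^{66} (⌊(n+1)α+ρ⌋ − ⌊nα+ρ⌋)
the sum telescopes: every ⌊nα+ρ⌋ with 0 < n < 67 appears once with + and once with −, leaving ⌊67α+ρ⌋ − ⌊0·α+ρ⌋
67α + ρ = (67·89 + 90) / 144 = 6053/144
ρ = 90/144
⌊6053/144⌋ = 42,  ⌊90/144⌋ = 0
#1s = 42 − 0 = 42


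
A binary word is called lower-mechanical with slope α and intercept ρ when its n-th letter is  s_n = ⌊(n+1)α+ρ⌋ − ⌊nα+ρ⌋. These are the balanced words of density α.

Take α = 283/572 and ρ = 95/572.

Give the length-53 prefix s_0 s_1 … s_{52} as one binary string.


01010101010101010101010101010100101010101010101010101

n=0: ⌊(1·283+95)/572⌋ − ⌊(0·283+95)/572⌋ = ⌊378/572⌋ − ⌊95/572⌋ = 0 − 0 = 0
n=1: ⌊(2·283+95)/572⌋ − ⌊(1·283+95)/572⌋ = ⌊661/572⌋ − ⌊378/572⌋ = 1 − 0 = 1
n=2: ⌊(3·283+95)/572⌋ − ⌊(2·283+95)/572⌋ = ⌊944/572⌋ − ⌊661/572⌋ = 1 − 1 = 0
n=3: ⌊(4·283+95)/572⌋ − ⌊(3·283+95)/572⌋ = ⌊1227/572⌋ − ⌊944/572⌋ = 2 − 1 = 1
n=4: ⌊(5·283+95)/572⌋ − ⌊(4·283+95)/572⌋ = ⌊1510/572⌋ − ⌊1227/572⌋ = 2 − 2 = 0
n=5: ⌊(6·283+95)/572⌋ − ⌊(5·283+95)/572⌋ = ⌊1793/572⌋ − ⌊1510/572⌋ = 3 − 2 = 1
n=6: ⌊(7·283+95)/572⌋ − ⌊(6·283+95)/572⌋ = ⌊2076/572⌋ − ⌊1793/572⌋ = 3 − 3 = 0
n=7: ⌊(8·283+95)/572⌋ − ⌊(7·283+95)/572⌋ = ⌊2359/572⌋ − ⌊2076/572⌋ = 4 − 3 = 1
n=8: ⌊(9·283+95)/572⌋ − ⌊(8·283+95)/572⌋ = ⌊2642/572⌋ − ⌊2359/572⌋ = 4 − 4 = 0
n=9: ⌊(10·283+95)/572⌋ − ⌊(9·283+95)/572⌋ = ⌊2925/572⌋ − ⌊2642/572⌋ = 5 − 4 = 1
n=10: ⌊(11·283+95)/572⌋ − ⌊(10·283+95)/572⌋ = ⌊3208/572⌋ − ⌊2925/572⌋ = 5 − 5 = 0
n=11: ⌊(12·283+95)/572⌋ − ⌊(11·283+95)/572⌋ = ⌊3491/572⌋ − ⌊3208/572⌋ = 6 − 5 = 1
n=12: ⌊(13·283+95)/572⌋ − ⌊(12·283+95)/572⌋ = ⌊3774/572⌋ − ⌊3491/572⌋ = 6 − 6 = 0
n=13: ⌊(14·283+95)/572⌋ − ⌊(13·283+95)/572⌋ = ⌊4057/572⌋ − ⌊3774/572⌋ = 7 − 6 = 1
n=14: ⌊(15·283+95)/572⌋ − ⌊(14·283+95)/572⌋ = ⌊4340/572⌋ − ⌊4057/572⌋ = 7 − 7 = 0
n=15: ⌊(16·283+95)/572⌋ − ⌊(15·283+95)/572⌋ = ⌊4623/572⌋ − ⌊4340/572⌋ = 8 − 7 = 1
n=16: ⌊(17·283+95)/572⌋ − ⌊(16·283+95)/572⌋ = ⌊4906/572⌋ − ⌊4623/572⌋ = 8 − 8 = 0
n=17: ⌊(18·283+95)/572⌋ − ⌊(17·283+95)/572⌋ = ⌊5189/572⌋ − ⌊4906/572⌋ = 9 − 8 = 1
n=18: ⌊(19·283+95)/572⌋ − ⌊(18·283+95)/572⌋ = ⌊5472/572⌋ − ⌊5189/572⌋ = 9 − 9 = 0
n=19: ⌊(20·283+95)/572⌋ − ⌊(19·283+95)/572⌋ = ⌊5755/572⌋ − ⌊5472/572⌋ = 10 − 9 = 1
n=20: ⌊(21·283+95)/572⌋ − ⌊(20·283+95)/572⌋ = ⌊6038/572⌋ − ⌊5755/572⌋ = 10 − 10 = 0
n=21: ⌊(22·283+95)/572⌋ − ⌊(21·283+95)/572⌋ = ⌊6321/572⌋ − ⌊6038/572⌋ = 11 − 10 = 1
n=22: ⌊(23·283+95)/572⌋ − ⌊(22·283+95)/572⌋ = ⌊6604/572⌋ − ⌊6321/572⌋ = 11 − 11 = 0
n=23: ⌊(24·283+95)/572⌋ − ⌊(23·283+95)/572⌋ = ⌊6887/572⌋ − ⌊6604/572⌋ = 12 − 11 = 1
n=24: ⌊(25·283+95)/572⌋ − ⌊(24·283+95)/572⌋ = ⌊7170/572⌋ − ⌊6887/572⌋ = 12 − 12 = 0
n=25: ⌊(26·283+95)/572⌋ − ⌊(25·283+95)/572⌋ = ⌊7453/572⌋ − ⌊7170/572⌋ = 13 − 12 = 1
n=26: ⌊(27·283+95)/572⌋ − ⌊(26·283+95)/572⌋ = ⌊7736/572⌋ − ⌊7453/572⌋ = 13 − 13 = 0
n=27: ⌊(28·283+95)/572⌋ − ⌊(27·283+95)/572⌋ = ⌊8019/572⌋ − ⌊7736/572⌋ = 14 − 13 = 1
n=28: ⌊(29·283+95)/572⌋ − ⌊(28·283+95)/572⌋ = ⌊8302/572⌋ − ⌊8019/572⌋ = 14 − 14 = 0
n=29: ⌊(30·283+95)/572⌋ − ⌊(29·283+95)/572⌋ = ⌊8585/572⌋ − ⌊8302/572⌋ = 15 − 14 = 1
n=30: ⌊(31·283+95)/572⌋ − ⌊(30·283+95)/572⌋ = ⌊8868/572⌋ − ⌊8585/572⌋ = 15 − 15 = 0
n=31: ⌊(32·283+95)/572⌋ − ⌊(31·283+95)/572⌋ = ⌊9151/572⌋ − ⌊8868/572⌋ = 15 − 15 = 0
n=32: ⌊(33·283+95)/572⌋ − ⌊(32·283+95)/572⌋ = ⌊9434/572⌋ − ⌊9151/572⌋ = 16 − 15 = 1
n=33: ⌊(34·283+95)/572⌋ − ⌊(33·283+95)/572⌋ = ⌊9717/572⌋ − ⌊9434/572⌋ = 16 − 16 = 0
n=34: ⌊(35·283+95)/572⌋ − ⌊(34·283+95)/572⌋ = ⌊10000/572⌋ − ⌊9717/572⌋ = 17 − 16 = 1
n=35: ⌊(36·283+95)/572⌋ − ⌊(35·283+95)/572⌋ = ⌊10283/572⌋ − ⌊10000/572⌋ = 17 − 17 = 0
n=36: ⌊(37·283+95)/572⌋ − ⌊(36·283+95)/572⌋ = ⌊10566/572⌋ − ⌊10283/572⌋ = 18 − 17 = 1
n=37: ⌊(38·283+95)/572⌋ − ⌊(37·283+95)/572⌋ = ⌊10849/572⌋ − ⌊10566/572⌋ = 18 − 18 = 0
n=38: ⌊(39·283+95)/572⌋ − ⌊(38·283+95)/572⌋ = ⌊11132/572⌋ − ⌊10849/572⌋ = 19 − 18 = 1
n=39: ⌊(40·283+95)/572⌋ − ⌊(39·283+95)/572⌋ = ⌊11415/572⌋ − ⌊11132/572⌋ = 19 − 19 = 0
n=40: ⌊(41·283+95)/572⌋ − ⌊(40·283+95)/572⌋ = ⌊11698/572⌋ − ⌊11415/572⌋ = 20 − 19 = 1
n=41: ⌊(42·283+95)/572⌋ − ⌊(41·283+95)/572⌋ = ⌊11981/572⌋ − ⌊11698/572⌋ = 20 − 20 = 0
n=42: ⌊(43·283+95)/572⌋ − ⌊(42·283+95)/572⌋ = ⌊12264/572⌋ − ⌊11981/572⌋ = 21 − 20 = 1
n=43: ⌊(44·283+95)/572⌋ − ⌊(43·283+95)/572⌋ = ⌊12547/572⌋ − ⌊12264/572⌋ = 21 − 21 = 0
n=44: ⌊(45·283+95)/572⌋ − ⌊(44·283+95)/572⌋ = ⌊12830/572⌋ − ⌊12547/572⌋ = 22 − 21 = 1
n=45: ⌊(46·283+95)/572⌋ − ⌊(45·283+95)/572⌋ = ⌊13113/572⌋ − ⌊12830/572⌋ = 22 − 22 = 0
n=46: ⌊(47·283+95)/572⌋ − ⌊(46·283+95)/572⌋ = ⌊13396/572⌋ − ⌊13113/572⌋ = 23 − 22 = 1
n=47: ⌊(48·283+95)/572⌋ − ⌊(47·283+95)/572⌋ = ⌊13679/572⌋ − ⌊13396/572⌋ = 23 − 23 = 0
n=48: ⌊(49·283+95)/572⌋ − ⌊(48·283+95)/572⌋ = ⌊13962/572⌋ − ⌊13679/572⌋ = 24 − 23 = 1
n=49: ⌊(50·283+95)/572⌋ − ⌊(49·283+95)/572⌋ = ⌊14245/572⌋ − ⌊13962/572⌋ = 24 − 24 = 0
n=50: ⌊(51·283+95)/572⌋ − ⌊(50·283+95)/572⌋ = ⌊14528/572⌋ − ⌊14245/572⌋ = 25 − 24 = 1
n=51: ⌊(52·283+95)/572⌋ − ⌊(51·283+95)/572⌋ = ⌊14811/572⌋ − ⌊14528/572⌋ = 25 − 25 = 0
n=52: ⌊(53·283+95)/572⌋ − ⌊(52·283+95)/572⌋ = ⌊15094/572⌋ − ⌊14811/572⌋ = 26 − 25 = 1


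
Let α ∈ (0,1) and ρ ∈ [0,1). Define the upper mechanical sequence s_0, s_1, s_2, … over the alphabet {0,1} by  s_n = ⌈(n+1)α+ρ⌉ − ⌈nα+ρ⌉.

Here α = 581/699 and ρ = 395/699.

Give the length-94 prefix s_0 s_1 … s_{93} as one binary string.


n=0: ⌈(1·581+395)/699⌉ − ⌈(0·581+395)/699⌉ = ⌈976/699⌉ − ⌈395/699⌉ = 2 − 1 = 1
n=1: ⌈(2·581+395)/699⌉ − ⌈(1·581+395)/699⌉ = ⌈1557/699⌉ − ⌈976/699⌉ = 3 − 2 = 1
n=2: ⌈(3·581+395)/699⌉ − ⌈(2·581+395)/699⌉ = ⌈2138/699⌉ − ⌈1557/699⌉ = 4 − 3 = 1
n=3: ⌈(4·581+395)/699⌉ − ⌈(3·581+395)/699⌉ = ⌈2719/699⌉ − ⌈2138/699⌉ = 4 − 4 = 0
n=4: ⌈(5·581+395)/699⌉ − ⌈(4·581+395)/699⌉ = ⌈3300/699⌉ − ⌈2719/699⌉ = 5 − 4 = 1
n=5: ⌈(6·581+395)/699⌉ − ⌈(5·581+395)/699⌉ = ⌈3881/699⌉ − ⌈3300/699⌉ = 6 − 5 = 1
n=6: ⌈(7·581+395)/699⌉ − ⌈(6·581+395)/699⌉ = ⌈4462/699⌉ − ⌈3881/699⌉ = 7 − 6 = 1
n=7: ⌈(8·581+395)/699⌉ − ⌈(7·581+395)/699⌉ = ⌈5043/699⌉ − ⌈4462/699⌉ = 8 − 7 = 1
n=8: ⌈(9·581+395)/699⌉ − ⌈(8·581+395)/699⌉ = ⌈5624/699⌉ − ⌈5043/699⌉ = 9 − 8 = 1
n=9: ⌈(10·581+395)/699⌉ − ⌈(9·581+395)/699⌉ = ⌈6205/699⌉ − ⌈5624/699⌉ = 9 − 9 = 0
n=10: ⌈(11·581+395)/699⌉ − ⌈(10·581+395)/699⌉ = ⌈6786/699⌉ − ⌈6205/699⌉ = 10 − 9 = 1
n=11: ⌈(12·581+395)/699⌉ − ⌈(11·581+395)/699⌉ = ⌈7367/699⌉ − ⌈6786/699⌉ = 11 − 10 = 1
n=12: ⌈(13·581+395)/699⌉ − ⌈(12·581+395)/699⌉ = ⌈7948/699⌉ − ⌈7367/699⌉ = 12 − 11 = 1
n=13: ⌈(14·581+395)/699⌉ − ⌈(13·581+395)/699⌉ = ⌈8529/699⌉ − ⌈7948/699⌉ = 13 − 12 = 1
n=14: ⌈(15·581+395)/699⌉ − ⌈(14·581+395)/699⌉ = ⌈9110/699⌉ − ⌈8529/699⌉ = 14 − 13 = 1
n=15: ⌈(16·581+395)/699⌉ − ⌈(15·581+395)/699⌉ = ⌈9691/699⌉ − ⌈9110/699⌉ = 14 − 14 = 0
n=16: ⌈(17·581+395)/699⌉ − ⌈(16·581+395)/699⌉ = ⌈10272/699⌉ − ⌈9691/699⌉ = 15 − 14 = 1
n=17: ⌈(18·581+395)/699⌉ − ⌈(17·581+395)/699⌉ = ⌈10853/699⌉ − ⌈10272/699⌉ = 16 − 15 = 1
n=18: ⌈(19·581+395)/699⌉ − ⌈(18·581+395)/699⌉ = ⌈11434/699⌉ − ⌈10853/699⌉ = 17 − 16 = 1
n=19: ⌈(20·581+395)/699⌉ − ⌈(19·581+395)/699⌉ = ⌈12015/699⌉ − ⌈11434/699⌉ = 18 − 17 = 1
n=20: ⌈(21·581+395)/699⌉ − ⌈(20·581+395)/699⌉ = ⌈12596/699⌉ − ⌈12015/699⌉ = 19 − 18 = 1
n=21: ⌈(22·581+395)/699⌉ − ⌈(21·581+395)/699⌉ = ⌈13177/699⌉ − ⌈12596/699⌉ = 19 − 19 = 0
n=22: ⌈(23·581+395)/699⌉ − ⌈(22·581+395)/699⌉ = ⌈13758/699⌉ − ⌈13177/699⌉ = 20 − 19 = 1
n=23: ⌈(24·581+395)/699⌉ − ⌈(23·581+395)/699⌉ = ⌈14339/699⌉ − ⌈13758/699⌉ = 21 − 20 = 1
n=24: ⌈(25·581+395)/699⌉ − ⌈(24·581+395)/699⌉ = ⌈14920/699⌉ − ⌈14339/699⌉ = 22 − 21 = 1
n=25: ⌈(26·581+395)/699⌉ − ⌈(25·581+395)/699⌉ = ⌈15501/699⌉ − ⌈14920/699⌉ = 23 − 22 = 1
n=26: ⌈(27·581+395)/699⌉ − ⌈(26·581+395)/699⌉ = ⌈16082/699⌉ − ⌈15501/699⌉ = 24 − 23 = 1
n=27: ⌈(28·581+395)/699⌉ − ⌈(27·581+395)/699⌉ = ⌈16663/699⌉ − ⌈16082/699⌉ = 24 − 24 = 0
n=28: ⌈(29·581+395)/699⌉ − ⌈(28·581+395)/699⌉ = ⌈17244/699⌉ − ⌈16663/699⌉ = 25 − 24 = 1
n=29: ⌈(30·581+395)/699⌉ − ⌈(29·581+395)/699⌉ = ⌈17825/699⌉ − ⌈17244/699⌉ = 26 − 25 = 1
n=30: ⌈(31·581+395)/699⌉ − ⌈(30·581+395)/699⌉ = ⌈18406/699⌉ − ⌈17825/699⌉ = 27 − 26 = 1
n=31: ⌈(32·581+395)/699⌉ − ⌈(31·581+395)/699⌉ = ⌈18987/699⌉ − ⌈18406/699⌉ = 28 − 27 = 1
n=32: ⌈(33·581+395)/699⌉ − ⌈(32·581+395)/699⌉ = ⌈19568/699⌉ − ⌈18987/699⌉ = 28 − 28 = 0
n=33: ⌈(34·581+395)/699⌉ − ⌈(33·581+395)/699⌉ = ⌈20149/699⌉ − ⌈19568/699⌉ = 29 − 28 = 1
n=34: ⌈(35·581+395)/699⌉ − ⌈(34·581+395)/699⌉ = ⌈20730/699⌉ − ⌈20149/699⌉ = 30 − 29 = 1
n=35: ⌈(36·581+395)/699⌉ − ⌈(35·581+395)/699⌉ = ⌈21311/699⌉ − ⌈20730/699⌉ = 31 − 30 = 1
n=36: ⌈(37·581+395)/699⌉ − ⌈(36·581+395)/699⌉ = ⌈21892/699⌉ − ⌈21311/699⌉ = 32 − 31 = 1
n=37: ⌈(38·581+395)/699⌉ − ⌈(37·581+395)/699⌉ = ⌈22473/699⌉ − ⌈21892/699⌉ = 33 − 32 = 1
n=38: ⌈(39·581+395)/699⌉ − ⌈(38·581+395)/699⌉ = ⌈23054/699⌉ − ⌈22473/699⌉ = 33 − 33 = 0
n=39: ⌈(40·581+395)/699⌉ − ⌈(39·581+395)/699⌉ = ⌈23635/699⌉ − ⌈23054/699⌉ = 34 − 33 = 1
n=40: ⌈(41·581+395)/699⌉ − ⌈(40·581+395)/699⌉ = ⌈24216/699⌉ − ⌈23635/699⌉ = 35 − 34 = 1
n=41: ⌈(42·581+395)/699⌉ − ⌈(41·581+395)/699⌉ = ⌈24797/699⌉ − ⌈24216/699⌉ = 36 − 35 = 1
n=42: ⌈(43·581+395)/699⌉ − ⌈(42·581+395)/699⌉ = ⌈25378/699⌉ − ⌈24797/699⌉ = 37 − 36 = 1
n=43: ⌈(44·581+395)/699⌉ − ⌈(43·581+395)/699⌉ = ⌈25959/699⌉ − ⌈25378/699⌉ = 38 − 37 = 1
n=44: ⌈(45·581+395)/699⌉ − ⌈(44·581+395)/699⌉ = ⌈26540/699⌉ − ⌈25959/699⌉ = 38 − 38 = 0
n=45: ⌈(46·581+395)/699⌉ − ⌈(45·581+395)/699⌉ = ⌈27121/699⌉ − ⌈26540/699⌉ = 39 − 38 = 1
n=46: ⌈(47·581+395)/699⌉ − ⌈(46·581+395)/699⌉ = ⌈27702/699⌉ − ⌈27121/699⌉ = 40 − 39 = 1
n=47: ⌈(48·581+395)/699⌉ − ⌈(47·581+395)/699⌉ = ⌈28283/699⌉ − ⌈27702/699⌉ = 41 − 40 = 1
n=48: ⌈(49·581+395)/699⌉ − ⌈(48·581+395)/699⌉ = ⌈28864/699⌉ − ⌈28283/699⌉ = 42 − 41 = 1
n=49: ⌈(50·581+395)/699⌉ − ⌈(49·581+395)/699⌉ = ⌈29445/699⌉ − ⌈28864/699⌉ = 43 − 42 = 1
n=50: ⌈(51·581+395)/699⌉ − ⌈(50·581+395)/699⌉ = ⌈30026/699⌉ − ⌈29445/699⌉ = 43 − 43 = 0
n=51: ⌈(52·581+395)/699⌉ − ⌈(51·581+395)/699⌉ = ⌈30607/699⌉ − ⌈30026/699⌉ = 44 − 43 = 1
n=52: ⌈(53·581+395)/699⌉ − ⌈(52·581+395)/699⌉ = ⌈31188/699⌉ − ⌈30607/699⌉ = 45 − 44 = 1
n=53: ⌈(54·581+395)/699⌉ − ⌈(53·581+395)/699⌉ = ⌈31769/699⌉ − ⌈31188/699⌉ = 46 − 45 = 1
n=54: ⌈(55·581+395)/699⌉ − ⌈(54·581+395)/699⌉ = ⌈32350/699⌉ − ⌈31769/699⌉ = 47 − 46 = 1
n=55: ⌈(56·581+395)/699⌉ − ⌈(55·581+395)/699⌉ = ⌈32931/699⌉ − ⌈32350/699⌉ = 48 − 47 = 1
n=56: ⌈(57·581+395)/699⌉ − ⌈(56·581+395)/699⌉ = ⌈33512/699⌉ − ⌈32931/699⌉ = 48 − 48 = 0
n=57: ⌈(58·581+395)/699⌉ − ⌈(57·581+395)/699⌉ = ⌈34093/699⌉ − ⌈33512/699⌉ = 49 − 48 = 1
n=58: ⌈(59·581+395)/699⌉ − ⌈(58·581+395)/699⌉ = ⌈34674/699⌉ − ⌈34093/699⌉ = 50 − 49 = 1
n=59: ⌈(60·581+395)/699⌉ − ⌈(59·581+395)/699⌉ = ⌈35255/699⌉ − ⌈34674/699⌉ = 51 − 50 = 1
n=60: ⌈(61·581+395)/699⌉ − ⌈(60·581+395)/699⌉ = ⌈35836/699⌉ − ⌈35255/699⌉ = 52 − 51 = 1
n=61: ⌈(62·581+395)/699⌉ − ⌈(61·581+395)/699⌉ = ⌈36417/699⌉ − ⌈35836/699⌉ = 53 − 52 = 1
n=62: ⌈(63·581+395)/699⌉ − ⌈(62·581+395)/699⌉ = ⌈36998/699⌉ − ⌈36417/699⌉ = 53 − 53 = 0
n=63: ⌈(64·581+395)/699⌉ − ⌈(63·581+395)/699⌉ = ⌈37579/699⌉ − ⌈36998/699⌉ = 54 − 53 = 1
n=64: ⌈(65·581+395)/699⌉ − ⌈(64·581+395)/699⌉ = ⌈38160/699⌉ − ⌈37579/699⌉ = 55 − 54 = 1
n=65: ⌈(66·581+395)/699⌉ − ⌈(65·581+395)/699⌉ = ⌈38741/699⌉ − ⌈38160/699⌉ = 56 − 55 = 1
n=66: ⌈(67·581+395)/699⌉ − ⌈(66·581+395)/699⌉ = ⌈39322/699⌉ − ⌈38741/699⌉ = 57 − 56 = 1
n=67: ⌈(68·581+395)/699⌉ − ⌈(67·581+395)/699⌉ = ⌈39903/699⌉ − ⌈39322/699⌉ = 58 − 57 = 1
n=68: ⌈(69·581+395)/699⌉ − ⌈(68·581+395)/699⌉ = ⌈40484/699⌉ − ⌈39903/699⌉ = 58 − 58 = 0
n=69: ⌈(70·581+395)/699⌉ − ⌈(69·581+395)/699⌉ = ⌈41065/699⌉ − ⌈40484/699⌉ = 59 − 58 = 1
n=70: ⌈(71·581+395)/699⌉ − ⌈(70·581+395)/699⌉ = ⌈41646/699⌉ − ⌈41065/699⌉ = 60 − 59 = 1
n=71: ⌈(72·581+395)/699⌉ − ⌈(71·581+395)/699⌉ = ⌈42227/699⌉ − ⌈41646/699⌉ = 61 − 60 = 1
n=72: ⌈(73·581+395)/699⌉ − ⌈(72·581+395)/699⌉ = ⌈42808/699⌉ − ⌈42227/699⌉ = 62 − 61 = 1
n=73: ⌈(74·581+395)/699⌉ − ⌈(73·581+395)/699⌉ = ⌈43389/699⌉ − ⌈42808/699⌉ = 63 − 62 = 1
n=74: ⌈(75·581+395)/699⌉ − ⌈(74·581+395)/699⌉ = ⌈43970/699⌉ − ⌈43389/699⌉ = 63 − 63 = 0
n=75: ⌈(76·581+395)/699⌉ − ⌈(75·581+395)/699⌉ = ⌈44551/699⌉ − ⌈43970/699⌉ = 64 − 63 = 1
n=76: ⌈(77·581+395)/699⌉ − ⌈(76·581+395)/699⌉ = ⌈45132/699⌉ − ⌈44551/699⌉ = 65 − 64 = 1
n=77: ⌈(78·581+395)/699⌉ − ⌈(77·581+395)/699⌉ = ⌈45713/699⌉ − ⌈45132/699⌉ = 66 − 65 = 1
n=78: ⌈(79·581+395)/699⌉ − ⌈(78·581+395)/699⌉ = ⌈46294/699⌉ − ⌈45713/699⌉ = 67 − 66 = 1
n=79: ⌈(80·581+395)/699⌉ − ⌈(79·581+395)/699⌉ = ⌈46875/699⌉ − ⌈46294/699⌉ = 68 − 67 = 1
n=80: ⌈(81·581+395)/699⌉ − ⌈(80·581+395)/699⌉ = ⌈47456/699⌉ − ⌈46875/699⌉ = 68 − 68 = 0
n=81: ⌈(82·581+395)/699⌉ − ⌈(81·581+395)/699⌉ = ⌈48037/699⌉ − ⌈47456/699⌉ = 69 − 68 = 1
n=82: ⌈(83·581+395)/699⌉ − ⌈(82·581+395)/699⌉ = ⌈48618/699⌉ − ⌈48037/699⌉ = 70 − 69 = 1
n=83: ⌈(84·581+395)/699⌉ − ⌈(83·581+395)/699⌉ = ⌈49199/699⌉ − ⌈48618/699⌉ = 71 − 70 = 1
n=84: ⌈(85·581+395)/699⌉ − ⌈(84·581+395)/699⌉ = ⌈49780/699⌉ − ⌈49199/699⌉ = 72 − 71 = 1
n=85: ⌈(86·581+395)/699⌉ − ⌈(85·581+395)/699⌉ = ⌈50361/699⌉ − ⌈49780/699⌉ = 73 − 72 = 1
n=86: ⌈(87·581+395)/699⌉ − ⌈(86·581+395)/699⌉ = ⌈50942/699⌉ − ⌈50361/699⌉ = 73 − 73 = 0
n=87: ⌈(88·581+395)/699⌉ − ⌈(87·581+395)/699⌉ = ⌈51523/699⌉ − ⌈50942/699⌉ = 74 − 73 = 1
n=88: ⌈(89·581+395)/699⌉ − ⌈(88·581+395)/699⌉ = ⌈52104/699⌉ − ⌈51523/699⌉ = 75 − 74 = 1
n=89: ⌈(90·581+395)/699⌉ − ⌈(89·581+395)/699⌉ = ⌈52685/699⌉ − ⌈52104/699⌉ = 76 − 75 = 1
n=90: ⌈(91·581+395)/699⌉ − ⌈(90·581+395)/699⌉ = ⌈53266/699⌉ − ⌈52685/699⌉ = 77 − 76 = 1
n=91: ⌈(92·581+395)/699⌉ − ⌈(91·581+395)/699⌉ = ⌈53847/699⌉ − ⌈53266/699⌉ = 78 − 77 = 1
n=92: ⌈(93·581+395)/699⌉ − ⌈(92·581+395)/699⌉ = ⌈54428/699⌉ − ⌈53847/699⌉ = 78 − 78 = 0
n=93: ⌈(94·581+395)/699⌉ − ⌈(93·581+395)/699⌉ = ⌈55009/699⌉ − ⌈54428/699⌉ = 79 − 78 = 1

1110111110111110111110111110111101111101111101111101111101111101111101111101111101111101111101
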